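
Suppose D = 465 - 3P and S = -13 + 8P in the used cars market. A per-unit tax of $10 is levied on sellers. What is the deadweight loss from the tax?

Deadweight loss = 1200/11

Pre-tax equilibrium: P* = 478/11, Q* = 3681/11.
Tax on sellers shifts supply to S = -13 + 8(P − 10) = -93 + 8P.
465 - 3P = -93 + 8P gives buyer price Pb = 558/11; sellers receive Ps = 558/11 − 10 = 448/11.
New quantity: Q = 465 − 3(558/11) = 3441/11.
DWL = ½ × 10 × (3681/11 − 3441/11) = 1200/11.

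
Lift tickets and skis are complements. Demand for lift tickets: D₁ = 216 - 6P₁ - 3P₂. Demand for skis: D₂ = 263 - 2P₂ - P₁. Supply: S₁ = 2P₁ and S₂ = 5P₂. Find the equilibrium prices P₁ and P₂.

Market 1: 216 - 6P₁ - 3P₂ = 2P₁ → 8P₁ + 3P₂ = 216.
Market 2: 7P₂ + P₁ = 263.
Eliminating P₂: 7×(1) − 3×(2) gives 53P₁ = 723, so P₁ = 723/53.
Back-substitute into (2): P₂ = (263 − 1×723/53) / 7 = 1888/53.

P₁ = 723/53, P₂ = 1888/53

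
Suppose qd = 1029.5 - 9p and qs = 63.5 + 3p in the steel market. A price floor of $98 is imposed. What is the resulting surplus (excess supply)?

Surplus = 210

Equilibrium price would be p* = 80.5, so the floor at 98 binds.
At p = 98: qd = 147.5, qs = 357.5.
Surplus = 357.5 − 147.5 = 210.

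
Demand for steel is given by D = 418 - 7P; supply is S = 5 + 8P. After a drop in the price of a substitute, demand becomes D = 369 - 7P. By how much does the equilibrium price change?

ΔP = -49/15

Original equilibrium: P* = 413/15, Q* = 3379/15.
New equilibrium: 369 - 7P = 5 + 8P, so 364 = 15P and P' = 364/15; Q' = 369 − 7(364/15) = 2987/15.
Change in price: 364/15 − 413/15 = -49/15.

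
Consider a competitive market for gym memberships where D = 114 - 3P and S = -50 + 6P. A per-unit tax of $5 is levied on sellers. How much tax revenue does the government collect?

Pre-tax equilibrium: P* = 164/9, Q* = 178/3.
Tax on sellers shifts supply to S = -50 + 6(P − 5) = -80 + 6P.
114 - 3P = -80 + 6P gives buyer price Pb = 194/9; sellers receive Ps = 194/9 − 5 = 149/9.
New quantity: Q = 114 − 3(194/9) = 148/3.
Revenue = 5 × 148/3 = 740/3.

Tax revenue = 740/3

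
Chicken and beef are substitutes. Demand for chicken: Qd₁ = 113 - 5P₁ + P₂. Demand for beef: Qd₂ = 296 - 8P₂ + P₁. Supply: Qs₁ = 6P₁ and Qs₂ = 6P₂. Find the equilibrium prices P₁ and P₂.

Market 1: 113 - 5P₁ + P₂ = 6P₁ → 11P₁ - P₂ = 113.
Market 2: 14P₂ - P₁ = 296.
Eliminating P₂: 14×(1) + 1×(2) gives 153P₁ = 1878, so P₁ = 626/51.
Back-substitute into (2): P₂ = (296 + 1×626/51) / 14 = 1123/51.

P₁ = 626/51, P₂ = 1123/51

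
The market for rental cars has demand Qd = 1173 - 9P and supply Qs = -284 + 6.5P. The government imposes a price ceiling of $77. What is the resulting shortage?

Shortage = 263.5

Equilibrium price would be P* = 94, so the ceiling at 77 binds.
At P = 77: Qd = 1173 − 9(77) = 480, Qs = -284 + 6.5(77) = 216.5.
Shortage = 480 − 216.5 = 263.5.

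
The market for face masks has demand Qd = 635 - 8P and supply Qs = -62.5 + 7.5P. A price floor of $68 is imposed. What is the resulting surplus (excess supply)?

Surplus = 356.5

Equilibrium price would be P* = 45, so the floor at 68 binds.
At P = 68: Qd = 91, Qs = 447.5.
Surplus = 447.5 − 91 = 356.5.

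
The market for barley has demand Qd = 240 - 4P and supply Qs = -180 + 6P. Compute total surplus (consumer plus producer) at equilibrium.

Total surplus = 1080

Equilibrium: 240 - 4P = -180 + 6P gives P* = 42, Q* = 72.
Demand choke price: P = 60; supply starts at P = 30.
CS = ½(60 − 42)(72) = 648; PS = ½(42 − 30)(72) = 432.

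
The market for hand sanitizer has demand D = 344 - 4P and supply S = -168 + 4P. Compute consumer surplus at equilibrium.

Consumer surplus = 968

Equilibrium: 344 - 4P = -168 + 4P gives P* = 64, Q* = 88.
Demand choke price (D = 0): P = 86.
CS = ½(86 − 64)(88) = 968.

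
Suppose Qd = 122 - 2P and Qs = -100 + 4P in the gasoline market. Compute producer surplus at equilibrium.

Equilibrium: 122 - 2P = -100 + 4P gives P* = 37, Q* = 48.
Supply starts at P = 25 (where Qs = 0).
PS = ½(37 − 25)(48) = 288.

Producer surplus = 288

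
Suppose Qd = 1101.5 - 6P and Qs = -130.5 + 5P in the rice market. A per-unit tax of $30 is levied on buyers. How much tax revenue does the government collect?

Pre-tax equilibrium: P* = 112, Q* = 429.5.
Tax on buyers shifts demand to Qd = 1101.5 − 6(P + 30) = 921.5 - 6P.
921.5 - 6P = -130.5 + 5P gives seller price Ps = 1052/11; buyers pay Pb = 1052/11 + 30 = 1382/11.
New quantity: Q = 1101.5 − 6(1382/11) = 7649/22.
Revenue = 30 × 7649/22 = 114735/11.

Tax revenue = 114735/11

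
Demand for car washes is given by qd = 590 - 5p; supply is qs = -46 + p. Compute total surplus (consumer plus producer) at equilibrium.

Equilibrium: 590 - 5p = -46 + p gives p* = 106, q* = 60.
Demand choke price: p = 118; supply starts at p = 46.
CS = ½(118 − 106)(60) = 360; PS = ½(106 − 46)(60) = 1800.

Total surplus = 2160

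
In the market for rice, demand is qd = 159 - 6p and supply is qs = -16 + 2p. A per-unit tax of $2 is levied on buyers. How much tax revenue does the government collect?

Tax revenue = 49.5

Pre-tax equilibrium: p* = 21.875, q* = 27.75.
Tax on buyers shifts demand to qd = 159 − 6(p + 2) = 147 - 6p.
147 - 6p = -16 + 2p gives seller price ps = 20.375; buyers pay pb = 20.375 + 2 = 22.375.
New quantity: q = 159 − 6(22.375) = 24.75.
Revenue = 2 × 24.75 = 49.5.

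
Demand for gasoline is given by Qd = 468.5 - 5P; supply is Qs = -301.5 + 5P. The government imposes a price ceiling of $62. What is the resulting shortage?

Shortage = 150

Equilibrium price would be P* = 77, so the ceiling at 62 binds.
At P = 62: Qd = 468.5 − 5(62) = 158.5, Qs = -301.5 + 5(62) = 8.5.
Shortage = 158.5 − 8.5 = 150.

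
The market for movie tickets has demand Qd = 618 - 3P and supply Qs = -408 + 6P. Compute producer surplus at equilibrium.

Equilibrium: 618 - 3P = -408 + 6P gives P* = 114, Q* = 276.
Supply starts at P = 68 (where Qs = 0).
PS = ½(114 − 68)(276) = 6348.

Producer surplus = 6348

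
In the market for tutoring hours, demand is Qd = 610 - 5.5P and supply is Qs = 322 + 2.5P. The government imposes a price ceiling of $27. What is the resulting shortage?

Shortage = 72

Equilibrium price would be P* = 36, so the ceiling at 27 binds.
At P = 27: Qd = 610 − 5.5(27) = 461.5, Qs = 322 + 2.5(27) = 389.5.
Shortage = 461.5 − 389.5 = 72.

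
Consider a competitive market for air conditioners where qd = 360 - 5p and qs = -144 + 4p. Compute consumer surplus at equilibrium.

Consumer surplus = 640

Equilibrium: 360 - 5p = -144 + 4p gives p* = 56, q* = 80.
Demand choke price (qd = 0): p = 72.
CS = ½(72 − 56)(80) = 640.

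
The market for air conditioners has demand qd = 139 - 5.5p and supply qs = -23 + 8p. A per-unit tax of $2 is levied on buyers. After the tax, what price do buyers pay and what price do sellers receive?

Buyers pay 356/27, sellers receive 302/27

Pre-tax equilibrium: p* = 12, q* = 73.
Tax on buyers shifts demand to qd = 139 − 5.5(p + 2) = 128 - 5.5p.
128 - 5.5p = -23 + 8p gives seller price ps = 302/27; buyers pay pb = 302/27 + 2 = 356/27.
New quantity: q = 139 − 5.5(356/27) = 1795/27.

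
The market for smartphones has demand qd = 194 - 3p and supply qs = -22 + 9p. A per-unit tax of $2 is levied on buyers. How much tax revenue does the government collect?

Tax revenue = 271

Pre-tax equilibrium: p* = 18, q* = 140.
Tax on buyers shifts demand to qd = 194 − 3(p + 2) = 188 - 3p.
188 - 3p = -22 + 9p gives seller price ps = 17.5; buyers pay pb = 17.5 + 2 = 19.5.
New quantity: q = 194 − 3(19.5) = 135.5.
Revenue = 2 × 135.5 = 271.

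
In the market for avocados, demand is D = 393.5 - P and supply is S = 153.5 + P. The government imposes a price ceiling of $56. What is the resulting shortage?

Shortage = 128

Equilibrium price would be P* = 120, so the ceiling at 56 binds.
At P = 56: D = 393.5 − 1(56) = 337.5, S = 153.5 + 1(56) = 209.5.
Shortage = 337.5 − 209.5 = 128.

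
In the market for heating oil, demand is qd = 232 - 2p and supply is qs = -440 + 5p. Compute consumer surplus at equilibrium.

Equilibrium: 232 - 2p = -440 + 5p gives p* = 96, q* = 40.
Demand choke price (qd = 0): p = 116.
CS = ½(116 − 96)(40) = 400.

Consumer surplus = 400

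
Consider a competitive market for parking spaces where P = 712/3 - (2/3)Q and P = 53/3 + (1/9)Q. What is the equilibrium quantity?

Q* = 1977/7

Set the two price expressions equal: 712/3 - (2/3)Q = 53/3 + (1/9)Q.
659/3 = (7/9)Q, so Q* = 1977/7.
P* = 712/3 − (2/3)(1977/7) = 1030/21.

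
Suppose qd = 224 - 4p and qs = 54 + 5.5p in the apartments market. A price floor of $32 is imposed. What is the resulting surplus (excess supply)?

Equilibrium price would be p* = 340/19, so the floor at 32 binds.
At p = 32: qd = 96, qs = 230.
Surplus = 230 − 96 = 134.

Surplus = 134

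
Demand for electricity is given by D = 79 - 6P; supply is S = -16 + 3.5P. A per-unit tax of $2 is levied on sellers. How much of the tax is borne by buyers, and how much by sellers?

Pre-tax equilibrium: P* = 10, Q* = 19.
Tax on sellers shifts supply to S = -16 + 3.5(P − 2) = -23 + 3.5P.
79 - 6P = -23 + 3.5P gives buyer price Pb = 204/19; sellers receive Ps = 204/19 − 2 = 166/19.
New quantity: Q = 79 − 6(204/19) = 277/19.
Buyer burden = 204/19 − 10 = 14/19; seller burden = 10 − 166/19 = 24/19.

Buyers bear 14/19, sellers bear 24/19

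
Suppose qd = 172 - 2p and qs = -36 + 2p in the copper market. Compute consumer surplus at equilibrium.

Consumer surplus = 1156

Equilibrium: 172 - 2p = -36 + 2p gives p* = 52, q* = 68.
Demand choke price (qd = 0): p = 86.
CS = ½(86 − 52)(68) = 1156.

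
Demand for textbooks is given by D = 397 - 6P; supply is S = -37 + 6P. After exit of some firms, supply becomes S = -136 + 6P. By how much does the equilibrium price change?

Original equilibrium: P* = 217/6, Q* = 180.
New equilibrium: 397 - 6P = -136 + 6P, so 533 = 12P and P' = 533/12; Q' = 397 − 6(533/12) = 130.5.
Change in price: 533/12 − 217/6 = 8.25.

ΔP = 8.25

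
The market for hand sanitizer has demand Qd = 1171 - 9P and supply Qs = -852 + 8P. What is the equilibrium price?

P* = 119

Set Qd = Qs: 1171 - 9P = -852 + 8P.
2023 = 17P, so P* = 119.
Q* = 1171 − 9(119) = 100.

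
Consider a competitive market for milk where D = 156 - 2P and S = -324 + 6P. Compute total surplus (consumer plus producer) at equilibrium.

Equilibrium: 156 - 2P = -324 + 6P gives P* = 60, Q* = 36.
Demand choke price: P = 78; supply starts at P = 54.
CS = ½(78 − 60)(36) = 324; PS = ½(60 − 54)(36) = 108.

Total surplus = 432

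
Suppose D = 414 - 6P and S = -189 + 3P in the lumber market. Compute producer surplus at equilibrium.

Producer surplus = 24

Equilibrium: 414 - 6P = -189 + 3P gives P* = 67, Q* = 12.
Supply starts at P = 63 (where S = 0).
PS = ½(67 − 63)(12) = 24.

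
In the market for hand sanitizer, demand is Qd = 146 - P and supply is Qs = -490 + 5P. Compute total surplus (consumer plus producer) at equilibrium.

Equilibrium: 146 - P = -490 + 5P gives P* = 106, Q* = 40.
Demand choke price: P = 146; supply starts at P = 98.
CS = ½(146 − 106)(40) = 800; PS = ½(106 − 98)(40) = 160.

Total surplus = 960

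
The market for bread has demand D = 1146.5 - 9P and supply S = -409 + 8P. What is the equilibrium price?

Set D = S: 1146.5 - 9P = -409 + 8P.
1555.5 = 17P, so P* = 91.5.
Q* = 1146.5 − 9(91.5) = 323.

P* = 91.5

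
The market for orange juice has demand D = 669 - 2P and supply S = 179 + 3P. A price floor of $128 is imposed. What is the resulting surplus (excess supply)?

Surplus = 150

Equilibrium price would be P* = 98, so the floor at 128 binds.
At P = 128: D = 413, S = 563.
Surplus = 563 − 413 = 150.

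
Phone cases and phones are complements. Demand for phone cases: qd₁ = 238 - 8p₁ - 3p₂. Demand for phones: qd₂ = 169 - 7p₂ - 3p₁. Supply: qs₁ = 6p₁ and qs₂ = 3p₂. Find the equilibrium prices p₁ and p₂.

Market 1: 238 - 8p₁ - 3p₂ = 6p₁ → 14p₁ + 3p₂ = 238.
Market 2: 10p₂ + 3p₁ = 169.
Eliminating p₂: 10×(1) − 3×(2) gives 131p₁ = 1873, so p₁ = 1873/131.
Back-substitute into (2): p₂ = (169 − 3×1873/131) / 10 = 1652/131.

p₁ = 1873/131, p₂ = 1652/131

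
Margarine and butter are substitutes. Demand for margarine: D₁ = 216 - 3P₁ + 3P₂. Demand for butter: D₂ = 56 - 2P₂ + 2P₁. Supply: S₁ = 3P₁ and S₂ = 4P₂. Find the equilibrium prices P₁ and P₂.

Market 1: 216 - 3P₁ + 3P₂ = 3P₁ → 6P₁ - 3P₂ = 216.
Market 2: 6P₂ - 2P₁ = 56.
Eliminating P₂: 6×(1) + 3×(2) gives 30P₁ = 1464, so P₁ = 48.8.
Back-substitute into (2): P₂ = (56 + 2×48.8) / 6 = 25.6.

P₁ = 48.8, P₂ = 25.6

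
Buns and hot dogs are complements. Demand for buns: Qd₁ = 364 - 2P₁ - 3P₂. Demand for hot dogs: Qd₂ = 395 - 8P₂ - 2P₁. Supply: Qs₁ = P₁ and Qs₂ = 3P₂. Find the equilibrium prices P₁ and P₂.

Market 1: 364 - 2P₁ - 3P₂ = P₁ → 3P₁ + 3P₂ = 364.
Market 2: 11P₂ + 2P₁ = 395.
Eliminating P₂: 11×(1) − 3×(2) gives 27P₁ = 2819, so P₁ = 2819/27.
Back-substitute into (2): P₂ = (395 − 2×2819/27) / 11 = 457/27.

P₁ = 2819/27, P₂ = 457/27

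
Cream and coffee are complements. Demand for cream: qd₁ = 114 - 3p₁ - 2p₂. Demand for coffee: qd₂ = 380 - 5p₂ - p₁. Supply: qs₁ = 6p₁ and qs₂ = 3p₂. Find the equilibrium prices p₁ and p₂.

Market 1: 114 - 3p₁ - 2p₂ = 6p₁ → 9p₁ + 2p₂ = 114.
Market 2: 8p₂ + p₁ = 380.
Eliminating p₂: 8×(1) − 2×(2) gives 70p₁ = 152, so p₁ = 76/35.
Back-substitute into (2): p₂ = (380 − 1×76/35) / 8 = 1653/35.

p₁ = 76/35, p₂ = 1653/35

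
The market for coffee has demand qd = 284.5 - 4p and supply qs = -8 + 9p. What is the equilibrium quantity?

Set qd = qs: 284.5 - 4p = -8 + 9p.
292.5 = 13p, so p* = 22.5.
q* = 284.5 − 4(22.5) = 194.5.

q* = 194.5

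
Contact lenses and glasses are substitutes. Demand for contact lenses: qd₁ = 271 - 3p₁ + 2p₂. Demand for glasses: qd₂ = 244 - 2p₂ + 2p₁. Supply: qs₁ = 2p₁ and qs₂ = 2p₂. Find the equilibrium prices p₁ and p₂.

Market 1: 271 - 3p₁ + 2p₂ = 2p₁ → 5p₁ - 2p₂ = 271.
Market 2: 4p₂ - 2p₁ = 244.
Eliminating p₂: 4×(1) + 2×(2) gives 16p₁ = 1572, so p₁ = 98.25.
Back-substitute into (2): p₂ = (244 + 2×98.25) / 4 = 110.125.

p₁ = 98.25, p₂ = 110.125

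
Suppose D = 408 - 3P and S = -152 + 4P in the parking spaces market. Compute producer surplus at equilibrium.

Producer surplus = 3528

Equilibrium: 408 - 3P = -152 + 4P gives P* = 80, Q* = 168.
Supply starts at P = 38 (where S = 0).
PS = ½(80 − 38)(168) = 3528.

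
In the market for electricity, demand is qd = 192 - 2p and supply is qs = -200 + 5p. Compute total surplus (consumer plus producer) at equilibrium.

Equilibrium: 192 - 2p = -200 + 5p gives p* = 56, q* = 80.
Demand choke price: p = 96; supply starts at p = 40.
CS = ½(96 − 56)(80) = 1600; PS = ½(56 − 40)(80) = 640.

Total surplus = 2240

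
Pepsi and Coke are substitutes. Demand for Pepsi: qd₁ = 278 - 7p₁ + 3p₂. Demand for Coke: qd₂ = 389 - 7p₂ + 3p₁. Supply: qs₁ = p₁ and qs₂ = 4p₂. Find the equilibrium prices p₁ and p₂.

Market 1: 278 - 7p₁ + 3p₂ = p₁ → 8p₁ - 3p₂ = 278.
Market 2: 11p₂ - 3p₁ = 389.
Eliminating p₂: 11×(1) + 3×(2) gives 79p₁ = 4225, so p₁ = 4225/79.
Back-substitute into (2): p₂ = (389 + 3×4225/79) / 11 = 3946/79.

p₁ = 4225/79, p₂ = 3946/79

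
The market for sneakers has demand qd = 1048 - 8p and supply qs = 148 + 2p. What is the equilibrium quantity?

Set qd = qs: 1048 - 8p = 148 + 2p.
900 = 10p, so p* = 90.
q* = 1048 − 8(90) = 328.

q* = 328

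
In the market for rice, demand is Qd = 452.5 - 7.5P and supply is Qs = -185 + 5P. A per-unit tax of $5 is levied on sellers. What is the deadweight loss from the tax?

Deadweight loss = 37.5

Pre-tax equilibrium: P* = 51, Q* = 70.
Tax on sellers shifts supply to Qs = -185 + 5(P − 5) = -210 + 5P.
452.5 - 7.5P = -210 + 5P gives buyer price Pb = 53; sellers receive Ps = 53 − 5 = 48.
New quantity: Q = 452.5 − 7.5(53) = 55.
DWL = ½ × 5 × (70 − 55) = 37.5.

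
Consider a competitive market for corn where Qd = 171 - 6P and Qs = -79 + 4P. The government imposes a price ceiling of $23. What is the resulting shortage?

Equilibrium price would be P* = 25, so the ceiling at 23 binds.
At P = 23: Qd = 171 − 6(23) = 33, Qs = -79 + 4(23) = 13.
Shortage = 33 − 13 = 20.

Shortage = 20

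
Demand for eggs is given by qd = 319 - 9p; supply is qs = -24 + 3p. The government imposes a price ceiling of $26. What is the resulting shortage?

Equilibrium price would be p* = 343/12, so the ceiling at 26 binds.
At p = 26: qd = 319 − 9(26) = 85, qs = -24 + 3(26) = 54.
Shortage = 85 − 54 = 31.

Shortage = 31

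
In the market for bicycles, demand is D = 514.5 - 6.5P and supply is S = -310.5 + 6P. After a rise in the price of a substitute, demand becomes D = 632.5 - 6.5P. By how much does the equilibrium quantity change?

ΔQ = 56.64

Original equilibrium: P* = 66, Q* = 85.5.
New equilibrium: 632.5 - 6.5P = -310.5 + 6P, so 943 = 12.5P and P' = 75.44; Q' = 632.5 − 6.5(75.44) = 142.14.
Change in quantity: 142.14 − 85.5 = 56.64.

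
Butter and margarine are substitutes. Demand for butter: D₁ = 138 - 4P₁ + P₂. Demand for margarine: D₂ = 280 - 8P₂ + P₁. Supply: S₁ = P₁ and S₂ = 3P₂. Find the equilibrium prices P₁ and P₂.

P₁ = 899/27, P₂ = 769/27

Market 1: 138 - 4P₁ + P₂ = P₁ → 5P₁ - P₂ = 138.
Market 2: 11P₂ - P₁ = 280.
Eliminating P₂: 11×(1) + 1×(2) gives 54P₁ = 1798, so P₁ = 899/27.
Back-substitute into (2): P₂ = (280 + 1×899/27) / 11 = 769/27.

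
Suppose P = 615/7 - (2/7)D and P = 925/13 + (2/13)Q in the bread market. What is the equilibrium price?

Set the two price expressions equal: 615/7 - (2/7)Q = 925/13 + (2/13)Q.
1520/91 = (40/91)Q, so Q* = 38.
P* = 615/7 − (2/7)(38) = 77.

P* = 77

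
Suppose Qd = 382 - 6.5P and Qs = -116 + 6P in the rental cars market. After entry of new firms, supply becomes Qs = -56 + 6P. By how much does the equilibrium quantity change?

ΔQ = 31.2

Original equilibrium: P* = 39.84, Q* = 123.04.
New equilibrium: 382 - 6.5P = -56 + 6P, so 438 = 12.5P and P' = 35.04; Q' = 382 − 6.5(35.04) = 154.24.
Change in quantity: 154.24 − 123.04 = 31.2.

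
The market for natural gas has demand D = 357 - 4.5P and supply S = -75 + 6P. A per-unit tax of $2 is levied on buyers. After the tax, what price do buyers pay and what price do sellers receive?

Pre-tax equilibrium: P* = 288/7, Q* = 1203/7.
Tax on buyers shifts demand to D = 357 − 4.5(P + 2) = 348 - 4.5P.
348 - 4.5P = -75 + 6P gives seller price Ps = 282/7; buyers pay Pb = 282/7 + 2 = 296/7.
New quantity: Q = 357 − 4.5(296/7) = 1167/7.

Buyers pay 296/7, sellers receive 282/7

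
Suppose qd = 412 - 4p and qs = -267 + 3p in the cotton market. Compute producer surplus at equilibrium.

Equilibrium: 412 - 4p = -267 + 3p gives p* = 97, q* = 24.
Supply starts at p = 89 (where qs = 0).
PS = ½(97 − 89)(24) = 96.

Producer surplus = 96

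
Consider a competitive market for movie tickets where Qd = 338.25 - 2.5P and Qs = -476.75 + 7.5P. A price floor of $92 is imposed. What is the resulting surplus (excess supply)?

Surplus = 105

Equilibrium price would be P* = 81.5, so the floor at 92 binds.
At P = 92: Qd = 108.25, Qs = 213.25.
Surplus = 213.25 − 108.25 = 105.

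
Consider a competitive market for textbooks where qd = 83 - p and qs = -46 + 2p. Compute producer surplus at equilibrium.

Producer surplus = 400

Equilibrium: 83 - p = -46 + 2p gives p* = 43, q* = 40.
Supply starts at p = 23 (where qs = 0).
PS = ½(43 − 23)(40) = 400.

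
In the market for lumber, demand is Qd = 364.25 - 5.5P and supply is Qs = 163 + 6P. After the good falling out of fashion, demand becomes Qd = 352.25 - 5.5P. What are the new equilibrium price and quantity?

P' = 757/46, Q' = 6020/23

Original equilibrium: P* = 17.5, Q* = 268.
New equilibrium: 352.25 - 5.5P = 163 + 6P, so 189.25 = 11.5P and P' = 757/46; Q' = 352.25 − 5.5(757/46) = 6020/23.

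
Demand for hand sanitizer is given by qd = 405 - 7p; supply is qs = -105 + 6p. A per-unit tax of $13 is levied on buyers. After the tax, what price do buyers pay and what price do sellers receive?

Buyers pay 588/13, sellers receive 419/13

Pre-tax equilibrium: p* = 510/13, q* = 1695/13.
Tax on buyers shifts demand to qd = 405 − 7(p + 13) = 314 - 7p.
314 - 7p = -105 + 6p gives seller price ps = 419/13; buyers pay pb = 419/13 + 13 = 588/13.
New quantity: q = 405 − 7(588/13) = 1149/13.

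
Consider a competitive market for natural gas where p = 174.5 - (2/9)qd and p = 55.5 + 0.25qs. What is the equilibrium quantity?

Set the two price expressions equal: 174.5 - (2/9)q = 55.5 + 0.25q.
119 = (17/36)q, so q* = 252.
p* = 174.5 − (2/9)(252) = 118.5.

q* = 252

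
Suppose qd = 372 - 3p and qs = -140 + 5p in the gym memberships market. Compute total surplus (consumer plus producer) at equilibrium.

Equilibrium: 372 - 3p = -140 + 5p gives p* = 64, q* = 180.
Demand choke price: p = 124; supply starts at p = 28.
CS = ½(124 − 64)(180) = 5400; PS = ½(64 − 28)(180) = 3240.

Total surplus = 8640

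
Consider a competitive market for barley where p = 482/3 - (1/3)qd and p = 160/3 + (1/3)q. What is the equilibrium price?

p* = 107

Set the two price expressions equal: 482/3 - (1/3)q = 160/3 + (1/3)q.
322/3 = (2/3)q, so q* = 161.
p* = 482/3 − (1/3)(161) = 107.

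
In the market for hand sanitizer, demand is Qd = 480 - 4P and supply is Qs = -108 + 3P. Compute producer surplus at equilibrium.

Equilibrium: 480 - 4P = -108 + 3P gives P* = 84, Q* = 144.
Supply starts at P = 36 (where Qs = 0).
PS = ½(84 − 36)(144) = 3456.

Producer surplus = 3456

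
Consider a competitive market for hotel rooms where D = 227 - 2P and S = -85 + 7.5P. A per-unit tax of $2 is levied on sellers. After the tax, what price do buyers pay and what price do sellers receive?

Buyers pay 654/19, sellers receive 616/19

Pre-tax equilibrium: P* = 624/19, Q* = 3065/19.
Tax on sellers shifts supply to S = -85 + 7.5(P − 2) = -100 + 7.5P.
227 - 2P = -100 + 7.5P gives buyer price Pb = 654/19; sellers receive Ps = 654/19 − 2 = 616/19.
New quantity: Q = 227 − 2(654/19) = 3005/19.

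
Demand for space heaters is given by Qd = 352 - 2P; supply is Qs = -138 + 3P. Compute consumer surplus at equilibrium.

Consumer surplus = 6084

Equilibrium: 352 - 2P = -138 + 3P gives P* = 98, Q* = 156.
Demand choke price (Qd = 0): P = 176.
CS = ½(176 − 98)(156) = 6084.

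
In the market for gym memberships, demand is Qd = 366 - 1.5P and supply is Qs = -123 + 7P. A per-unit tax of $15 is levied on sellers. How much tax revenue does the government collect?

Pre-tax equilibrium: P* = 978/17, Q* = 4755/17.
Tax on sellers shifts supply to Qs = -123 + 7(P − 15) = -228 + 7P.
366 - 1.5P = -228 + 7P gives buyer price Pb = 1188/17; sellers receive Ps = 1188/17 − 15 = 933/17.
New quantity: Q = 366 − 1.5(1188/17) = 4440/17.
Revenue = 15 × 4440/17 = 66600/17.

Tax revenue = 66600/17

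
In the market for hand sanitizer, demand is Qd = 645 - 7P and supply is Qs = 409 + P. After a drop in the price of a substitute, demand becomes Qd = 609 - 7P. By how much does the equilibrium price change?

ΔP = -4.5

Original equilibrium: P* = 29.5, Q* = 438.5.
New equilibrium: 609 - 7P = 409 + P, so 200 = 8P and P' = 25; Q' = 609 − 7(25) = 434.
Change in price: 25 − 29.5 = -4.5.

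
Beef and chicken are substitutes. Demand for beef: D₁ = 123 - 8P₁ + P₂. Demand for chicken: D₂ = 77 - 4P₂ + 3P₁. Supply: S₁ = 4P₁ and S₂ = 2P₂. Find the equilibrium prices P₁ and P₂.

Market 1: 123 - 8P₁ + P₂ = 4P₁ → 12P₁ - P₂ = 123.
Market 2: 6P₂ - 3P₁ = 77.
Eliminating P₂: 6×(1) + 1×(2) gives 69P₁ = 815, so P₁ = 815/69.
Back-substitute into (2): P₂ = (77 + 3×815/69) / 6 = 431/23.

P₁ = 815/69, P₂ = 431/23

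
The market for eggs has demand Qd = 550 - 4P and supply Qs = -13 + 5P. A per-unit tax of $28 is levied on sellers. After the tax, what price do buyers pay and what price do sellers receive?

Pre-tax equilibrium: P* = 563/9, Q* = 2698/9.
Tax on sellers shifts supply to Qs = -13 + 5(P − 28) = -153 + 5P.
550 - 4P = -153 + 5P gives buyer price Pb = 703/9; sellers receive Ps = 703/9 − 28 = 451/9.
New quantity: Q = 550 − 4(703/9) = 2138/9.

Buyers pay 703/9, sellers receive 451/9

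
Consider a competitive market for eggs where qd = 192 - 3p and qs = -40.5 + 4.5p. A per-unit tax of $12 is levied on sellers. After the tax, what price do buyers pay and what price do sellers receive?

Pre-tax equilibrium: p* = 31, q* = 99.
Tax on sellers shifts supply to qs = -40.5 + 4.5(p − 12) = -94.5 + 4.5p.
192 - 3p = -94.5 + 4.5p gives buyer price pb = 38.2; sellers receive ps = 38.2 − 12 = 26.2.
New quantity: q = 192 − 3(38.2) = 77.4.

Buyers pay $38.2, sellers receive $26.2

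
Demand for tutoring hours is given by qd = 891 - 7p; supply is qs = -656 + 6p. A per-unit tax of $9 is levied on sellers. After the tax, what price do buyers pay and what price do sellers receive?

Pre-tax equilibrium: p* = 119, q* = 58.
Tax on sellers shifts supply to qs = -656 + 6(p − 9) = -710 + 6p.
891 - 7p = -710 + 6p gives buyer price pb = 1601/13; sellers receive ps = 1601/13 − 9 = 1484/13.
New quantity: q = 891 − 7(1601/13) = 376/13.

Buyers pay 1601/13, sellers receive 1484/13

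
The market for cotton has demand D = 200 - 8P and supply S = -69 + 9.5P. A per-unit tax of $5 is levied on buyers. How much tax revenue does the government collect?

Pre-tax equilibrium: P* = 538/35, Q* = 2696/35.
Tax on buyers shifts demand to D = 200 − 8(P + 5) = 160 - 8P.
160 - 8P = -69 + 9.5P gives seller price Ps = 458/35; buyers pay Pb = 458/35 + 5 = 633/35.
New quantity: Q = 200 − 8(633/35) = 1936/35.
Revenue = 5 × 1936/35 = 1936/7.

Tax revenue = 1936/7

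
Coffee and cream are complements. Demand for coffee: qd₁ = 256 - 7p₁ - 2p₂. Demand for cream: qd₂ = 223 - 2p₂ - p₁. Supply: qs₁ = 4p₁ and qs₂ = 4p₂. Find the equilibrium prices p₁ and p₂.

Market 1: 256 - 7p₁ - 2p₂ = 4p₁ → 11p₁ + 2p₂ = 256.
Market 2: 6p₂ + p₁ = 223.
Eliminating p₂: 6×(1) − 2×(2) gives 64p₁ = 1090, so p₁ = 17.03125.
Back-substitute into (2): p₂ = (223 − 1×17.03125) / 6 = 34.328125.

p₁ = 17.03125, p₂ = 34.328125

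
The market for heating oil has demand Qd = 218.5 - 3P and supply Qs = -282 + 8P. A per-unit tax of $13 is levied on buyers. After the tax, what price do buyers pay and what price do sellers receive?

Buyers pay 1209/22, sellers receive 923/22

Pre-tax equilibrium: P* = 45.5, Q* = 82.
Tax on buyers shifts demand to Qd = 218.5 − 3(P + 13) = 179.5 - 3P.
179.5 - 3P = -282 + 8P gives seller price Ps = 923/22; buyers pay Pb = 923/22 + 13 = 1209/22.
New quantity: Q = 218.5 − 3(1209/22) = 590/11.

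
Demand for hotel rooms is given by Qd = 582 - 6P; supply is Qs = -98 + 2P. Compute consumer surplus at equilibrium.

Equilibrium: 582 - 6P = -98 + 2P gives P* = 85, Q* = 72.
Demand choke price (Qd = 0): P = 97.
CS = ½(97 − 85)(72) = 432.

Consumer surplus = 432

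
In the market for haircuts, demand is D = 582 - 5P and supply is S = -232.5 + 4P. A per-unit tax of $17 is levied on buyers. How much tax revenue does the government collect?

Pre-tax equilibrium: P* = 90.5, Q* = 129.5.
Tax on buyers shifts demand to D = 582 − 5(P + 17) = 497 - 5P.
497 - 5P = -232.5 + 4P gives seller price Ps = 1459/18; buyers pay Pb = 1459/18 + 17 = 1765/18.
New quantity: Q = 582 − 5(1765/18) = 1651/18.
Revenue = 17 × 1651/18 = 28067/18.

Tax revenue = 28067/18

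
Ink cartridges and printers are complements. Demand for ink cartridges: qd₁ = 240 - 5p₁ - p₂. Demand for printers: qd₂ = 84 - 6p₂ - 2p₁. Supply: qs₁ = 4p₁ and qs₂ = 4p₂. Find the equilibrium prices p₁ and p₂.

p₁ = 579/22, p₂ = 69/22

Market 1: 240 - 5p₁ - p₂ = 4p₁ → 9p₁ + p₂ = 240.
Market 2: 10p₂ + 2p₁ = 84.
Eliminating p₂: 10×(1) − 1×(2) gives 88p₁ = 2316, so p₁ = 579/22.
Back-substitute into (2): p₂ = (84 − 2×579/22) / 10 = 69/22.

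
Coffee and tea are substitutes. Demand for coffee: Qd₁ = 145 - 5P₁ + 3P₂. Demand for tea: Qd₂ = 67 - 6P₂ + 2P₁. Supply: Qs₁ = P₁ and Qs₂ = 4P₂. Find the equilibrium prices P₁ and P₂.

P₁ = 1651/54, P₂ = 346/27

Market 1: 145 - 5P₁ + 3P₂ = P₁ → 6P₁ - 3P₂ = 145.
Market 2: 10P₂ - 2P₁ = 67.
Eliminating P₂: 10×(1) + 3×(2) gives 54P₁ = 1651, so P₁ = 1651/54.
Back-substitute into (2): P₂ = (67 + 2×1651/54) / 10 = 346/27.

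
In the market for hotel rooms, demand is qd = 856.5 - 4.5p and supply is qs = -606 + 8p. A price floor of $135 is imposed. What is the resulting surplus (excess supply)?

Equilibrium price would be p* = 117, so the floor at 135 binds.
At p = 135: qd = 249, qs = 474.
Surplus = 474 − 249 = 225.

Surplus = 225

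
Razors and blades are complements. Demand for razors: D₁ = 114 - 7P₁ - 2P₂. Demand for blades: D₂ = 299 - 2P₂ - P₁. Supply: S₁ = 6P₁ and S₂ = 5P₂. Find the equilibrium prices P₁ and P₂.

Market 1: 114 - 7P₁ - 2P₂ = 6P₁ → 13P₁ + 2P₂ = 114.
Market 2: 7P₂ + P₁ = 299.
Eliminating P₂: 7×(1) − 2×(2) gives 89P₁ = 200, so P₁ = 200/89.
Back-substitute into (2): P₂ = (299 − 1×200/89) / 7 = 3773/89.

P₁ = 200/89, P₂ = 3773/89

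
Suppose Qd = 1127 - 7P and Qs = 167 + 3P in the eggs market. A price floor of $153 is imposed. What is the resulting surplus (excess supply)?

Equilibrium price would be P* = 96, so the floor at 153 binds.
At P = 153: Qd = 56, Qs = 626.
Surplus = 626 − 56 = 570.

Surplus = 570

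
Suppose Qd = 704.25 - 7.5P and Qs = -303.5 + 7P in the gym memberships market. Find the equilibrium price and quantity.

P* = 69.5, Q* = 183

Set Qd = Qs: 704.25 - 7.5P = -303.5 + 7P.
1007.75 = 14.5P, so P* = 69.5.
Q* = 704.25 − 7.5(69.5) = 183.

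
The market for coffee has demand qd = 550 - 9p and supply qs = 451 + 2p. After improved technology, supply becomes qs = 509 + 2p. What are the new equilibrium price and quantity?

Original equilibrium: p* = 9, q* = 469.
New equilibrium: 550 - 9p = 509 + 2p, so 41 = 11p and p' = 41/11; q' = 550 − 9(41/11) = 5681/11.

p' = 41/11, q' = 5681/11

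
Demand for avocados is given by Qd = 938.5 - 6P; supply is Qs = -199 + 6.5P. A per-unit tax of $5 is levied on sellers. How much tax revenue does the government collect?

Pre-tax equilibrium: P* = 91, Q* = 392.5.
Tax on sellers shifts supply to Qs = -199 + 6.5(P − 5) = -231.5 + 6.5P.
938.5 - 6P = -231.5 + 6.5P gives buyer price Pb = 93.6; sellers receive Ps = 93.6 − 5 = 88.6.
New quantity: Q = 938.5 − 6(93.6) = 376.9.
Revenue = 5 × 376.9 = 1884.5.

Tax revenue = 1884.5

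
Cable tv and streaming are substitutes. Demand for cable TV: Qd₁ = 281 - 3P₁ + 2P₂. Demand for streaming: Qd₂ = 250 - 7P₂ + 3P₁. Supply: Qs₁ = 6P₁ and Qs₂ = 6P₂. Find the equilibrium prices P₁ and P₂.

P₁ = 4153/111, P₂ = 1031/37

Market 1: 281 - 3P₁ + 2P₂ = 6P₁ → 9P₁ - 2P₂ = 281.
Market 2: 13P₂ - 3P₁ = 250.
Eliminating P₂: 13×(1) + 2×(2) gives 111P₁ = 4153, so P₁ = 4153/111.
Back-substitute into (2): P₂ = (250 + 3×4153/111) / 13 = 1031/37.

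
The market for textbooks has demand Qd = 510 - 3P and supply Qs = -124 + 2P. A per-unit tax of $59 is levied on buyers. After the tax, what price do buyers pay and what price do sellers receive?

Pre-tax equilibrium: P* = 126.8, Q* = 129.6.
Tax on buyers shifts demand to Qd = 510 − 3(P + 59) = 333 - 3P.
333 - 3P = -124 + 2P gives seller price Ps = 91.4; buyers pay Pb = 91.4 + 59 = 150.4.
New quantity: Q = 510 − 3(150.4) = 58.8.

Buyers pay $150.4, sellers receive $91.4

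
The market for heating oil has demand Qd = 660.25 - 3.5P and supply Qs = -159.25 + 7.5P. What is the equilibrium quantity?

Q* = 399.5

Set Qd = Qs: 660.25 - 3.5P = -159.25 + 7.5P.
819.5 = 11P, so P* = 74.5.
Q* = 660.25 − 3.5(74.5) = 399.5.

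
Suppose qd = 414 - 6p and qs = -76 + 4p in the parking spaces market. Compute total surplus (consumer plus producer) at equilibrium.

Total surplus = 3000

Equilibrium: 414 - 6p = -76 + 4p gives p* = 49, q* = 120.
Demand choke price: p = 69; supply starts at p = 19.
CS = ½(69 − 49)(120) = 1200; PS = ½(49 − 19)(120) = 1800.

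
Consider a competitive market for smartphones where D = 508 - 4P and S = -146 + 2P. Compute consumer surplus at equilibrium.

Equilibrium: 508 - 4P = -146 + 2P gives P* = 109, Q* = 72.
Demand choke price (D = 0): P = 127.
CS = ½(127 − 109)(72) = 648.

Consumer surplus = 648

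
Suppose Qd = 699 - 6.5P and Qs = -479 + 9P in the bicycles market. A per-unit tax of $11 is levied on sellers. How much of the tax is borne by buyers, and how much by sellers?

Buyers bear 198/31, sellers bear 143/31

Pre-tax equilibrium: P* = 76, Q* = 205.
Tax on sellers shifts supply to Qs = -479 + 9(P − 11) = -578 + 9P.
699 - 6.5P = -578 + 9P gives buyer price Pb = 2554/31; sellers receive Ps = 2554/31 − 11 = 2213/31.
New quantity: Q = 699 − 6.5(2554/31) = 5068/31.
Buyer burden = 2554/31 − 76 = 198/31; seller burden = 76 − 2213/31 = 143/31.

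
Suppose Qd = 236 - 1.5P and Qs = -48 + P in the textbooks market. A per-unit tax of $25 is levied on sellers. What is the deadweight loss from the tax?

Deadweight loss = 187.5

Pre-tax equilibrium: P* = 113.6, Q* = 65.6.
Tax on sellers shifts supply to Qs = -48 + 1(P − 25) = -73 + P.
236 - 1.5P = -73 + P gives buyer price Pb = 123.6; sellers receive Ps = 123.6 − 25 = 98.6.
New quantity: Q = 236 − 1.5(123.6) = 50.6.
DWL = ½ × 25 × (65.6 − 50.6) = 187.5.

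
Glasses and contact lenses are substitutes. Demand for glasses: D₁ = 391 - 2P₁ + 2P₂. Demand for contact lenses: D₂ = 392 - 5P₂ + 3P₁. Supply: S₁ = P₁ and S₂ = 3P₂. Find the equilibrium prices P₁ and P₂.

P₁ = 652/3, P₂ = 130.5

Market 1: 391 - 2P₁ + 2P₂ = P₁ → 3P₁ - 2P₂ = 391.
Market 2: 8P₂ - 3P₁ = 392.
Eliminating P₂: 8×(1) + 2×(2) gives 18P₁ = 3912, so P₁ = 652/3.
Back-substitute into (2): P₂ = (392 + 3×652/3) / 8 = 130.5.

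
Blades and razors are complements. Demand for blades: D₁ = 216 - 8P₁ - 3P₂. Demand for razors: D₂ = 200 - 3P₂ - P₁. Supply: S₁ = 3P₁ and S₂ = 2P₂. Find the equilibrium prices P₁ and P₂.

P₁ = 120/13, P₂ = 496/13

Market 1: 216 - 8P₁ - 3P₂ = 3P₁ → 11P₁ + 3P₂ = 216.
Market 2: 5P₂ + P₁ = 200.
Eliminating P₂: 5×(1) − 3×(2) gives 52P₁ = 480, so P₁ = 120/13.
Back-substitute into (2): P₂ = (200 − 1×120/13) / 5 = 496/13.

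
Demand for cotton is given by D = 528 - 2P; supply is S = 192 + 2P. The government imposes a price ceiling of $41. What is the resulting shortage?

Shortage = 172

Equilibrium price would be P* = 84, so the ceiling at 41 binds.
At P = 41: D = 528 − 2(41) = 446, S = 192 + 2(41) = 274.
Shortage = 446 − 274 = 172.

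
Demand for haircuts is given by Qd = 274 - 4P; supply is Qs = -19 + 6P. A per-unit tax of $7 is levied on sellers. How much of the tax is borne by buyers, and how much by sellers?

Buyers bear $4.2, sellers bear $2.8

Pre-tax equilibrium: P* = 29.3, Q* = 156.8.
Tax on sellers shifts supply to Qs = -19 + 6(P − 7) = -61 + 6P.
274 - 4P = -61 + 6P gives buyer price Pb = 33.5; sellers receive Ps = 33.5 − 7 = 26.5.
New quantity: Q = 274 − 4(33.5) = 140.
Buyer burden = 33.5 − 29.3 = 4.2; seller burden = 29.3 − 26.5 = 2.8.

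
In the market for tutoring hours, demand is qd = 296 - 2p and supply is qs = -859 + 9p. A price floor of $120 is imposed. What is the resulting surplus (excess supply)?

Equilibrium price would be p* = 105, so the floor at 120 binds.
At p = 120: qd = 56, qs = 221.
Surplus = 221 − 56 = 165.

Surplus = 165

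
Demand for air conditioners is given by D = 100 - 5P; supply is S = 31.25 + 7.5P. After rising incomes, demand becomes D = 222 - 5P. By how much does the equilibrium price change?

ΔP = 9.76

Original equilibrium: P* = 5.5, Q* = 72.5.
New equilibrium: 222 - 5P = 31.25 + 7.5P, so 190.75 = 12.5P and P' = 15.26; Q' = 222 − 5(15.26) = 145.7.
Change in price: 15.26 − 5.5 = 9.76.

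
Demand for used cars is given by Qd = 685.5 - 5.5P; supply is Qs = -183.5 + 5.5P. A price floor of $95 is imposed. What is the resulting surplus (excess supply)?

Surplus = 176

Equilibrium price would be P* = 79, so the floor at 95 binds.
At P = 95: Qd = 163, Qs = 339.
Surplus = 339 − 163 = 176.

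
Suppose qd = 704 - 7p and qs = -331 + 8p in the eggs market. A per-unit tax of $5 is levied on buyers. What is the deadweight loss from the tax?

Pre-tax equilibrium: p* = 69, q* = 221.
Tax on buyers shifts demand to qd = 704 − 7(p + 5) = 669 - 7p.
669 - 7p = -331 + 8p gives seller price ps = 200/3; buyers pay pb = 200/3 + 5 = 215/3.
New quantity: q = 704 − 7(215/3) = 607/3.
DWL = ½ × 5 × (221 − 607/3) = 140/3.

Deadweight loss = 140/3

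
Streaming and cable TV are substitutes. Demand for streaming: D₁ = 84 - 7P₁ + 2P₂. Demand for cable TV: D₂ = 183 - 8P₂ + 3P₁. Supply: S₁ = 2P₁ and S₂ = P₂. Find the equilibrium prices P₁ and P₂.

P₁ = 14.96, P₂ = 25.32

Market 1: 84 - 7P₁ + 2P₂ = 2P₁ → 9P₁ - 2P₂ = 84.
Market 2: 9P₂ - 3P₁ = 183.
Eliminating P₂: 9×(1) + 2×(2) gives 75P₁ = 1122, so P₁ = 14.96.
Back-substitute into (2): P₂ = (183 + 3×14.96) / 9 = 25.32.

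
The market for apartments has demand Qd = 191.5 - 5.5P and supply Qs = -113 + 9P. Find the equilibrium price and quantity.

P* = 21, Q* = 76

Set Qd = Qs: 191.5 - 5.5P = -113 + 9P.
304.5 = 14.5P, so P* = 21.
Q* = 191.5 − 5.5(21) = 76.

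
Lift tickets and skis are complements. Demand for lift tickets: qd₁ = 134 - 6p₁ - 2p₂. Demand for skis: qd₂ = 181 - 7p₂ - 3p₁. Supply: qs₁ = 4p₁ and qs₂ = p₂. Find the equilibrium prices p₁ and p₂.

p₁ = 355/37, p₂ = 704/37

Market 1: 134 - 6p₁ - 2p₂ = 4p₁ → 10p₁ + 2p₂ = 134.
Market 2: 8p₂ + 3p₁ = 181.
Eliminating p₂: 8×(1) − 2×(2) gives 74p₁ = 710, so p₁ = 355/37.
Back-substitute into (2): p₂ = (181 − 3×355/37) / 8 = 704/37.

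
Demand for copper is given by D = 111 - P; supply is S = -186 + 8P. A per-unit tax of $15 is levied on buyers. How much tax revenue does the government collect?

Pre-tax equilibrium: P* = 33, Q* = 78.
Tax on buyers shifts demand to D = 111 − 1(P + 15) = 96 - P.
96 - P = -186 + 8P gives seller price Ps = 94/3; buyers pay Pb = 94/3 + 15 = 139/3.
New quantity: Q = 111 − 1(139/3) = 194/3.
Revenue = 15 × 194/3 = 970.

Tax revenue = 970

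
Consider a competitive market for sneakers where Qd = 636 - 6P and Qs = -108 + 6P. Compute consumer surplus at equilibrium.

Equilibrium: 636 - 6P = -108 + 6P gives P* = 62, Q* = 264.
Demand choke price (Qd = 0): P = 106.
CS = ½(106 − 62)(264) = 5808.

Consumer surplus = 5808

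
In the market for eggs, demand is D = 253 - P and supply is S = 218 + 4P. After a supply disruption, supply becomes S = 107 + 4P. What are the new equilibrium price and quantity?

Original equilibrium: P* = 7, Q* = 246.
New equilibrium: 253 - P = 107 + 4P, so 146 = 5P and P' = 29.2; Q' = 253 − 1(29.2) = 223.8.

P' = 29.2, Q' = 223.8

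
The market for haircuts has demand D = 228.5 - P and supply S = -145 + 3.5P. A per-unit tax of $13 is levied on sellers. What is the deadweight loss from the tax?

Deadweight loss = 1183/18

Pre-tax equilibrium: P* = 83, Q* = 145.5.
Tax on sellers shifts supply to S = -145 + 3.5(P − 13) = -190.5 + 3.5P.
228.5 - P = -190.5 + 3.5P gives buyer price Pb = 838/9; sellers receive Ps = 838/9 − 13 = 721/9.
New quantity: Q = 228.5 − 1(838/9) = 2437/18.
DWL = ½ × 13 × (145.5 − 2437/18) = 1183/18.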